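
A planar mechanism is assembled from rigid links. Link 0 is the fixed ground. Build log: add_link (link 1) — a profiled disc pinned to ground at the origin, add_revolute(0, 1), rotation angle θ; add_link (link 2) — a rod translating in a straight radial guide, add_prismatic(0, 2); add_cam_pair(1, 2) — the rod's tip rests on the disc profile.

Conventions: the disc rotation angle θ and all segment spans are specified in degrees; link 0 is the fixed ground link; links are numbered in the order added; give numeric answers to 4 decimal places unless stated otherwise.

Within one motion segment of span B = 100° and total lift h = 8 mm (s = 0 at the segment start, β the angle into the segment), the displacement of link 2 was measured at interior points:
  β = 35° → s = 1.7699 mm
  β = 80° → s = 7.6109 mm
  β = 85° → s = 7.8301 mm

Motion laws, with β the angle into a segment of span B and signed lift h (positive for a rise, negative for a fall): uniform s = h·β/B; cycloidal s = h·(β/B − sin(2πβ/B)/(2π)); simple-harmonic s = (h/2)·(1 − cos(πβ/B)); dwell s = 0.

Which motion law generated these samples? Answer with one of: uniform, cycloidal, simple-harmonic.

candidates at β/B = r: uniform s = h·r (linear in β); cycloidal s = h·(r − sin(2πr)/(2π)); simple-harmonic s = (h/2)(1 − cos(πr))
β=35°: printed 1.7699 | uniform 2.8000, cycloidal 1.7699, simple-harmonic 2.1840
β=80°: printed 7.6109 | uniform 6.4000, cycloidal 7.6109, simple-harmonic 7.2361
β=85°: printed 7.8301 | uniform 6.8000, cycloidal 7.8301, simple-harmonic 7.5640
only one law matches every sample → cycloidal

cycloidal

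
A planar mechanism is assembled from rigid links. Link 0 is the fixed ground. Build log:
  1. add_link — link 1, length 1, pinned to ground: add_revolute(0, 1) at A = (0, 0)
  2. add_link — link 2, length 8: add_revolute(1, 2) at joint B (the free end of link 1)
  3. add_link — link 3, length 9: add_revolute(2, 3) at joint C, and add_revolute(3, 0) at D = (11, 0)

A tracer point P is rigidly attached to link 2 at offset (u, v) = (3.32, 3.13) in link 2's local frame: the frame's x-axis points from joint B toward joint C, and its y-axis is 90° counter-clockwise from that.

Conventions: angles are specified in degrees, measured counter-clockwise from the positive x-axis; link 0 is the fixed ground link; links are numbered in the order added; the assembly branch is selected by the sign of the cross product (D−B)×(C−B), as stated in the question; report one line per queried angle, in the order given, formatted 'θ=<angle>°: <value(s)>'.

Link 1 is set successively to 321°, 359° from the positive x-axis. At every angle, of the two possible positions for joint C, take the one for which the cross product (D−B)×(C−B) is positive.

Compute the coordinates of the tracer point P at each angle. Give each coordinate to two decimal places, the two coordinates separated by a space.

A=(0,0), D=(11.00,0)
θ=321°: B = A + 1.00·(cos321°, sin321°) = (0.7771, -0.6293)
θ=321°: |BD| = 10.2422
θ=321°: circle(B,8.00) ∩ circle(D,9.00): a=4.2912, h=6.7517
θ=321°:   candidates: C₊=(4.6454,6.3733) cross=69.152; C₋=(5.4751,-7.1046) cross=-69.152
θ=321°:   branch + wants cross > 0 → take C=(4.6454,6.3733) (cross=69.152)
θ=321°: ex = (C−B)/|BC| = (0.4835,0.8753); ey = (-0.8753,0.4835)
θ=321°: P = B + 3.32·ex + 3.13·ey = (-0.3573,3.7902)
θ=359°: B = A + 1.00·(cos359°, sin359°) = (0.9998, -0.0175)
θ=359°: |BD| = 10.0002
θ=359°: circle(B,8.00) ∩ circle(D,9.00): a=4.1501, h=6.8393
θ=359°:   candidates: C₊=(5.1380,6.8291) cross=68.395; C₋=(5.1619,-6.8495) cross=-68.395
θ=359°:   branch + wants cross > 0 → take C=(5.1380,6.8291) (cross=68.395)
θ=359°: ex = (C−B)/|BC| = (0.5173,0.8558); ey = (-0.8558,0.5173)
θ=359°: P = B + 3.32·ex + 3.13·ey = (0.0385,4.4429)

θ=321°: -0.36 3.79
θ=359°: 0.04 4.44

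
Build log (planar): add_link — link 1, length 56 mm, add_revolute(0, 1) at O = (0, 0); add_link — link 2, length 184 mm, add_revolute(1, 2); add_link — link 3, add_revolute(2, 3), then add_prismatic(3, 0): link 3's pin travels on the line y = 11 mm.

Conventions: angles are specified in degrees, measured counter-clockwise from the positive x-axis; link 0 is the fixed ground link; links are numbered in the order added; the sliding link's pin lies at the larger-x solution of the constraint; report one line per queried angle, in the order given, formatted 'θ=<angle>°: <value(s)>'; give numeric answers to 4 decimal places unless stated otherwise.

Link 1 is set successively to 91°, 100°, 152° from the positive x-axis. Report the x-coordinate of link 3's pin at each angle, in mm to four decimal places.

geometry: r = 56 mm, L = 184 mm, e = 11 mm
θ=91°: crank pin P = (r cos θ, r sin θ) = (-0.977335, 55.991471)
θ=91°: h = r sin θ − e = 55.991471 − 11 = 44.991471
θ=91°: x = r cos θ + √(L² − h²) = -0.977335 + 178.414595 = 177.437260
θ=100°: crank pin P = (r cos θ, r sin θ) = (-9.724298, 55.149234)
θ=100°: h = r sin θ − e = 55.149234 − 11 = 44.149234
θ=100°: x = r cos θ + √(L² − h²) = -9.724298 + 178.624873 = 168.900575
θ=152°: crank pin P = (r cos θ, r sin θ) = (-49.445065, 26.290408)
θ=152°: h = r sin θ − e = 26.290408 − 11 = 15.290408
θ=152°: x = r cos θ + √(L² − h²) = -49.445065 + 183.363583 = 133.918517

θ=91°: 177.4373
θ=100°: 168.9006
θ=152°: 133.9185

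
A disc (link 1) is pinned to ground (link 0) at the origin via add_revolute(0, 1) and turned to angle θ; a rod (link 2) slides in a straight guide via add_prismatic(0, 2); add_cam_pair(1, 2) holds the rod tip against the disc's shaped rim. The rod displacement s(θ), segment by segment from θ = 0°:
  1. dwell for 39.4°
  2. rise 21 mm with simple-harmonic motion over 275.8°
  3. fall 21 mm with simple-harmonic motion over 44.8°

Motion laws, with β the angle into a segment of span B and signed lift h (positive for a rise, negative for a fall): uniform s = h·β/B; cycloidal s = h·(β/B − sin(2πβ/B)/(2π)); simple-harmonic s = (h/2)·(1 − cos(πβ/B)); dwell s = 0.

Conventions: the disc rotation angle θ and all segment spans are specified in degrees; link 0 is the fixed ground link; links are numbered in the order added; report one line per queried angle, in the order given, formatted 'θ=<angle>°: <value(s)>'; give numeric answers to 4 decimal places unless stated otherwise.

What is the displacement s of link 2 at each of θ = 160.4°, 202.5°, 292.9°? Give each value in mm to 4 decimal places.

segment 1 (0° to 39.4°, dwell): s unchanged at 0.0000
θ = 160.4° falls in segment 2 (39.4° to 315.2°, simple-harmonic, h = 21): β = 160.4 − 39.4 = 121°, B = 275.8°; Δs = 21/2·(1 − cos(π·0.4387)) = 8.4912; s = 0.0000 + 8.4912 = 8.4912
θ = 202.5° falls in segment 2 (39.4° to 315.2°, simple-harmonic, h = 21): β = 202.5 − 39.4 = 163.1°, B = 275.8°; Δs = 21/2·(1 − cos(π·0.5914)) = 13.4728; s = 0.0000 + 13.4728 = 13.4728
θ = 292.9° falls in segment 2 (39.4° to 315.2°, simple-harmonic, h = 21): β = 292.9 − 39.4 = 253.5°, B = 275.8°; Δs = 21/2·(1 − cos(π·0.9191)) = 20.6631; s = 0.0000 + 20.6631 = 20.6631

θ=160.4°: 8.4912
θ=202.5°: 13.4728
θ=292.9°: 20.6631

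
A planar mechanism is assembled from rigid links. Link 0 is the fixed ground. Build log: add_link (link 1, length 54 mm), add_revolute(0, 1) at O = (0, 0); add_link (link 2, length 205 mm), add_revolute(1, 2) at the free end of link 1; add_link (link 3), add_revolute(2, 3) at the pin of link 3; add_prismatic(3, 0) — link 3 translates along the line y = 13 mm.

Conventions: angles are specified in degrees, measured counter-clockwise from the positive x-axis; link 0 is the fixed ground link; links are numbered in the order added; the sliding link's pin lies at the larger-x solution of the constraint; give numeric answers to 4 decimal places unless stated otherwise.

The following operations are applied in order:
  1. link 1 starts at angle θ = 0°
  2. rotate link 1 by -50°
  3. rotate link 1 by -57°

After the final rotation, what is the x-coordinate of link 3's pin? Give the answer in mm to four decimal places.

geometry: r = 54 mm, L = 205 mm, e = 13 mm; θ starts at 0°
rotate link 1 by -50°: θ ← 0° -50° = -50°
rotate link 1 by -57°: θ ← -50° -57° = -107°
crank pin P = (r cos θ, r sin θ) = (-15.788072, -51.640457)
h = r sin θ − e = -51.640457 − 13 = -64.640457
x = r cos θ + √(L² − h²) = -15.788072 + 194.542055 = 178.753983

178.7540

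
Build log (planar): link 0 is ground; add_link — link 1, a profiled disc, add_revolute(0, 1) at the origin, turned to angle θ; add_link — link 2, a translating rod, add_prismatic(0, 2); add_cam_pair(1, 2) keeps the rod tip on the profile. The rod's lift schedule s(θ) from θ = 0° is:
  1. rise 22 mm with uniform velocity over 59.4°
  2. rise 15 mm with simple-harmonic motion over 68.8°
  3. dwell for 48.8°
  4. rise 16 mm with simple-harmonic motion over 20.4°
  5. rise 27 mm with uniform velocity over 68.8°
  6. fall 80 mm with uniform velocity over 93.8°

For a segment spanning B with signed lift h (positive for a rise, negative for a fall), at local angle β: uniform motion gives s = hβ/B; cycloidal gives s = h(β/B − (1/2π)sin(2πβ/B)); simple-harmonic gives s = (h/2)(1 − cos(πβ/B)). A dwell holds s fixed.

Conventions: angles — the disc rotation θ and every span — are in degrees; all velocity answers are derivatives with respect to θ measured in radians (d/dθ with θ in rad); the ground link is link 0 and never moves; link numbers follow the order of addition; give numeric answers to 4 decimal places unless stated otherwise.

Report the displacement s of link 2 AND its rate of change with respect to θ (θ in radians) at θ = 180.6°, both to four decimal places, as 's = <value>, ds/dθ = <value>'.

seg 1 [0°–59.4°] uniform, h=22: full span → s += 22 → s = 22.0000
seg 2 [59.4°–128.2°] simple-harmonic, h=15: full span → s += 15 → s = 37.0000
seg 3 [128.2°–177°] dwell: s stays 37.0000
seg 4 [177°–197.4°] simple-harmonic, h=16: θ=180.6° here. β=3.6, B=20.4. 16/2·(1 − cos(π·0.1765)) = 1.1983 → s = 38.1983
velocity in seg [177°–197.4°] (simple-harmonic), θ in radians: β = 3.6° = 0.0628 rad, B = 20.4° = 0.3560 rad; ds/dθ = (πh/(2B)) sin(πβ/B) = (π·16/(2·0.3560)) sin(π·0.1765) = 37.159917 mm/rad

s = 38.1983, ds/dθ = 37.1599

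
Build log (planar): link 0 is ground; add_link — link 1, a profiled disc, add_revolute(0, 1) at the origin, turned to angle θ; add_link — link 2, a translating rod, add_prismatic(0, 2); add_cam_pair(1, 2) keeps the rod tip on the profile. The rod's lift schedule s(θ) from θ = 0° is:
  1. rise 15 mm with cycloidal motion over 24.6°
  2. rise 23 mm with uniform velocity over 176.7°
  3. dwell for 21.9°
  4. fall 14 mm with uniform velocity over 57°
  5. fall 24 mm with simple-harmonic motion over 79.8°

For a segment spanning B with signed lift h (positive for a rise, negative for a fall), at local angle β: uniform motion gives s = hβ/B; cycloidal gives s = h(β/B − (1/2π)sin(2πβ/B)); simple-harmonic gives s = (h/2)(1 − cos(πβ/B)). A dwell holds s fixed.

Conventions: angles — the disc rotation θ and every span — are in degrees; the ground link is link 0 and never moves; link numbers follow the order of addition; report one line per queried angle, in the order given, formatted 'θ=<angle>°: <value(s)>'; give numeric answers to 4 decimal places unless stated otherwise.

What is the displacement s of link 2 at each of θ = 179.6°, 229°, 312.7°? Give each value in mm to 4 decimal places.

seg 1 [0°–24.6°] cycloidal, h=15: full span → s += 15 → s = 15.0000
seg 2 [24.6°–201.3°] uniform, h=23: θ=179.6° here. β=155, B=176.7. 23·155/176.7 = 20.1754 → s = 35.1754
seg 2 [24.6°–201.3°] uniform, h=23: full span → s += 23 → s = 38.0000
seg 3 [201.3°–223.2°] dwell: s stays 38.0000
seg 4 [223.2°–280.2°] uniform, h=-14: θ=229° here. β=5.8, B=57. -14·5.8/57 = -1.4246 → s = 36.5754
seg 4 [223.2°–280.2°] uniform, h=-14: full span → s += -14 → s = 24.0000
seg 5 [280.2°–360°] simple-harmonic, h=-24: θ=312.7° here. β=32.5, B=79.8. -24/2·(1 − cos(π·0.4073)) = -8.5533 → s = 15.4467

θ=179.6°: 35.1754
θ=229°: 36.5754
θ=312.7°: 15.4467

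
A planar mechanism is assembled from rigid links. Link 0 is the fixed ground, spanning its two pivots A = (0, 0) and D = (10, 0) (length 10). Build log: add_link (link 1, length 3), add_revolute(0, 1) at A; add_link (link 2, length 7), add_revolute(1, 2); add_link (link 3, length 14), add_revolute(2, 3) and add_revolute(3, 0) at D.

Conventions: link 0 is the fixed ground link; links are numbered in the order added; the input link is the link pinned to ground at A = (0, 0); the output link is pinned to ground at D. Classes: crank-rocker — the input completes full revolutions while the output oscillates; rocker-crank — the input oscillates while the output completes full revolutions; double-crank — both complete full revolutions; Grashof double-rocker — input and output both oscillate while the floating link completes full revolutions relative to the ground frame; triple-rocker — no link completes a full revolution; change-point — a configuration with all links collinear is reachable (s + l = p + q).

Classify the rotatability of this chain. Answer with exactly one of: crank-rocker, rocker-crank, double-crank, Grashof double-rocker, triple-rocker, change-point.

lengths: ground=10, input=3, coupler=7, output=14
sorted: s=3 (shortest), l=14 (longest), p+q=17
s + l = 17 vs p + q = 17
s + l = p + q → change-point (collinear configuration reachable)

change-point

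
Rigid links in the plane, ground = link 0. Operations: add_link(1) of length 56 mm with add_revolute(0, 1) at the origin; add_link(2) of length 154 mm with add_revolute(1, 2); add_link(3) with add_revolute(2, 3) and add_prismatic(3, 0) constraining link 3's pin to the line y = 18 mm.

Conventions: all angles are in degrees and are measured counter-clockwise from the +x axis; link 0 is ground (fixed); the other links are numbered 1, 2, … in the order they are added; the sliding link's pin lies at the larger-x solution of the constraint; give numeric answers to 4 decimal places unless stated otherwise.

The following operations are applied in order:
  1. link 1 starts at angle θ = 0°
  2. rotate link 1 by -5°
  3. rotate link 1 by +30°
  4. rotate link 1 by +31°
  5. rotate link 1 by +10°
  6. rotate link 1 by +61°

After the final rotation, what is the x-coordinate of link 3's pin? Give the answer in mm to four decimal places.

geometry: r = 56 mm, L = 154 mm, e = 18 mm; θ starts at 0°
rotate link 1 by -5°: θ ← 0° -5° = -5°
rotate link 1 by +30°: θ ← -5° +30° = 25°
rotate link 1 by +31°: θ ← 25° +31° = 56°
rotate link 1 by +10°: θ ← 56° +10° = 66°
rotate link 1 by +61°: θ ← 66° +61° = 127°
crank pin P = (r cos θ, r sin θ) = (-33.701641, 44.723589)
h = r sin θ − e = 44.723589 − 18 = 26.723589
x = r cos θ + √(L² − h²) = -33.701641 + 151.663607 = 117.961966

117.9620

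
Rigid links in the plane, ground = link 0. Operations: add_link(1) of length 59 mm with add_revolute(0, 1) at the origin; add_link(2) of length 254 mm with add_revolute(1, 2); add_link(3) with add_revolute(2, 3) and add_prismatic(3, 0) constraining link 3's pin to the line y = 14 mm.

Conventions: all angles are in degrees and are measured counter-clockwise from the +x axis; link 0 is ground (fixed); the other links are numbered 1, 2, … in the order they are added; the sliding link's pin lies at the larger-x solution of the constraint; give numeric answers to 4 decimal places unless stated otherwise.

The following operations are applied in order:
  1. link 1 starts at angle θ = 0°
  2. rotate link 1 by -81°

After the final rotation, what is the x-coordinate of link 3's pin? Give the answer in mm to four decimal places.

geometry: r = 59 mm, L = 254 mm, e = 14 mm; θ starts at 0°
rotate link 1 by -81°: θ ← 0° -81° = -81°
crank pin P = (r cos θ, r sin θ) = (9.229633, -58.273612)
h = r sin θ − e = -58.273612 − 14 = -72.273612
x = r cos θ + √(L² − h²) = 9.229633 + 243.500565 = 252.730198

252.7302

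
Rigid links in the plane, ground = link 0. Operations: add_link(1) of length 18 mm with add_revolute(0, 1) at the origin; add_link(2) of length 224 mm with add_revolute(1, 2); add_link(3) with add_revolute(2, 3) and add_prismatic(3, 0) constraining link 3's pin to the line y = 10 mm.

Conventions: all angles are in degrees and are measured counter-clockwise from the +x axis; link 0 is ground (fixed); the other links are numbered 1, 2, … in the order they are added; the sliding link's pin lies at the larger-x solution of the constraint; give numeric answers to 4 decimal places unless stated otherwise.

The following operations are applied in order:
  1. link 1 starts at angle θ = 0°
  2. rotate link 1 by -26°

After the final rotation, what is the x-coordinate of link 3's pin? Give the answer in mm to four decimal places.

geometry: r = 18 mm, L = 224 mm, e = 10 mm; θ starts at 0°
rotate link 1 by -26°: θ ← 0° -26° = -26°
crank pin P = (r cos θ, r sin θ) = (16.178293, -7.890681)
h = r sin θ − e = -7.890681 − 10 = -17.890681
x = r cos θ + √(L² − h²) = 16.178293 + 223.284401 = 239.462693

239.4627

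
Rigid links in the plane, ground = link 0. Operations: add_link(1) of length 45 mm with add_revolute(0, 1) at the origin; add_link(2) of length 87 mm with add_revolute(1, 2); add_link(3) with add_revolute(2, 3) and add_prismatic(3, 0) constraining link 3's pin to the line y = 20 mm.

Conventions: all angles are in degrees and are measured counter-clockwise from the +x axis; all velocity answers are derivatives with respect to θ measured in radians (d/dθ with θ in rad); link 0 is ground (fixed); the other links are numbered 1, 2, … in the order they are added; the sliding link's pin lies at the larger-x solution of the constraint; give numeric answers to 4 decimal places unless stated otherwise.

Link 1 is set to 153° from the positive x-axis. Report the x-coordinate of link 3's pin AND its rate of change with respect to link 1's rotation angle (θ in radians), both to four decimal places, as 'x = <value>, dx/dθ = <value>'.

geometry: r = 45 mm, L = 87 mm, e = 20 mm
crank pin P = (r cos θ, r sin θ) = (-40.095294, 20.429572)
h = r sin θ − e = 20.429572 − 20 = 0.429572
x = r cos θ + √(L² − h²) = -40.095294 + 86.998939 = 46.903646
dx/dθ = −r sin θ − h·r cos θ/√(L² − h²) (θ in radians; h = 0.429572) = -20.231595

x = 46.9036, dx/dθ = -20.2316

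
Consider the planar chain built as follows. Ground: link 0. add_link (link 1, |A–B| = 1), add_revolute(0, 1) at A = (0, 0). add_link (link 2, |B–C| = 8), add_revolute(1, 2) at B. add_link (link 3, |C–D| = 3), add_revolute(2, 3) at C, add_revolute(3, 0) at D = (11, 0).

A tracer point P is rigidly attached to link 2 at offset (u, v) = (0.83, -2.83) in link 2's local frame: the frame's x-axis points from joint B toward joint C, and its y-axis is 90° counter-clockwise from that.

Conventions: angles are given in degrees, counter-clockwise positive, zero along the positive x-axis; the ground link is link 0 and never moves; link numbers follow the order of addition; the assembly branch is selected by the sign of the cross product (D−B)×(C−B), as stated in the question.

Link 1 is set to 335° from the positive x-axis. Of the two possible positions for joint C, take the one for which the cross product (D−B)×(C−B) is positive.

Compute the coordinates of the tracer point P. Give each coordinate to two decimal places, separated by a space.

A=(0,0), D=(11.00,0)
B = A + 1.00·(cos335°, sin335°) = (0.9063, -0.4226)
|BD| = 10.1025
circle(B,8.00) ∩ circle(D,3.00): a=7.7734, h=1.8907
  candidates: C₊=(8.5938,1.7917) cross=19.101; C₋=(8.7520,-1.9865) cross=-19.101
  branch + wants cross > 0 → take C=(8.5938,1.7917) (cross=19.101)
ex = (C−B)/|BC| = (0.9609,0.2768); ey = (-0.2768,0.9609)
P = B + 0.83·ex + -2.83·ey = (2.4872,-2.9123)

2.49 -2.91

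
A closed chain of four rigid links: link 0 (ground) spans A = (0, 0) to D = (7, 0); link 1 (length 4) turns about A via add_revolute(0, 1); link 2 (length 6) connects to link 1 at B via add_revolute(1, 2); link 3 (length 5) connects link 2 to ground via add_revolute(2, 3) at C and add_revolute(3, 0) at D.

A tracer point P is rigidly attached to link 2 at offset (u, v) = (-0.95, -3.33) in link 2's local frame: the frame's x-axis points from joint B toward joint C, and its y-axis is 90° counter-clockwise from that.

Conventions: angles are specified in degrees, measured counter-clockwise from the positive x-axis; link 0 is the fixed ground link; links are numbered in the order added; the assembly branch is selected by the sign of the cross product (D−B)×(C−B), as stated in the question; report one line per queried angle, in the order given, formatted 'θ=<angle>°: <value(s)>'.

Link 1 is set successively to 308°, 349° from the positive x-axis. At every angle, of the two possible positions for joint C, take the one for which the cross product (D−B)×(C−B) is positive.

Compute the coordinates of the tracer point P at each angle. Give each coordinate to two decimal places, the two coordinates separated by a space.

A=(0,0), D=(7.00,0)
θ=308°: B = A + 4.00·(cos308°, sin308°) = (2.4626, -3.1520)
θ=308°: |BD| = 5.5248
θ=308°: circle(B,6.00) ∩ circle(D,5.00): a=3.7579, h=4.6774
θ=308°:   candidates: C₊=(2.8803,2.8334) cross=25.842; C₋=(8.2175,-4.8495) cross=-25.842
θ=308°:   branch + wants cross > 0 → take C=(2.8803,2.8334) (cross=25.842)
θ=308°: ex = (C−B)/|BC| = (0.0696,0.9976); ey = (-0.9976,0.0696)
θ=308°: P = B + -0.95·ex + -3.33·ey = (5.7184,-4.3315)
θ=349°: B = A + 4.00·(cos349°, sin349°) = (3.9265, -0.7632)
θ=349°: |BD| = 3.1668
θ=349°: circle(B,6.00) ∩ circle(D,5.00): a=3.3202, h=4.9976
θ=349°:   candidates: C₊=(5.9443,4.8873) cross=15.827; C₋=(8.3533,-4.8134) cross=-15.827
θ=349°:   branch + wants cross > 0 → take C=(5.9443,4.8873) (cross=15.827)
θ=349°: ex = (C−B)/|BC| = (0.3363,0.9418); ey = (-0.9418,0.3363)
θ=349°: P = B + -0.95·ex + -3.33·ey = (6.7431,-2.7778)

θ=308°: 5.72 -4.33
θ=349°: 6.74 -2.78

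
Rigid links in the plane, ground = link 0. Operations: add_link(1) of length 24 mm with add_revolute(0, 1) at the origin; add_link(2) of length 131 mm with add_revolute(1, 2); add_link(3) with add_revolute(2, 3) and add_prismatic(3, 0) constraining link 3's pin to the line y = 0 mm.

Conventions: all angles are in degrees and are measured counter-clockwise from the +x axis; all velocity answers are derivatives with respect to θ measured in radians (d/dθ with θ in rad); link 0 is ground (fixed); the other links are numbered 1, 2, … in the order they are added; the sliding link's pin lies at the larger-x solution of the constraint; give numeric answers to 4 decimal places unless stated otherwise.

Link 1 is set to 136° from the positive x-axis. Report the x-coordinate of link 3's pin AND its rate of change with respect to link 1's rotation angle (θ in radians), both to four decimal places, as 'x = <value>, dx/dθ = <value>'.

geometry: r = 24 mm, L = 131 mm, e = 0 mm
crank pin P = (r cos θ, r sin θ) = (-17.264155, 16.671801)
h = r sin θ − e = 16.671801 − 0 = 16.671801
x = r cos θ + √(L² − h²) = -17.264155 + 129.934795 = 112.670640
dx/dθ = −r sin θ − h·r cos θ/√(L² − h²) (θ in radians; h = 16.671801) = -14.456655

x = 112.6706, dx/dθ = -14.4567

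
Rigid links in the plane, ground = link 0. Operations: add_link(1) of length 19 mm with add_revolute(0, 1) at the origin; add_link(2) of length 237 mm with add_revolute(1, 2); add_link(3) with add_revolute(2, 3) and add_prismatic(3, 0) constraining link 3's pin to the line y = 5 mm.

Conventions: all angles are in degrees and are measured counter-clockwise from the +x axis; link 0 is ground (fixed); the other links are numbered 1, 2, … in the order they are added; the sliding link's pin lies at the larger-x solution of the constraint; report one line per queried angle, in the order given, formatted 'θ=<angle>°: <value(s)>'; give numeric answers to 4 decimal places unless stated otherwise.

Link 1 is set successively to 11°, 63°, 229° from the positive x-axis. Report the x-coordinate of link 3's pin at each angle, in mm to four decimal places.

geometry: r = 19 mm, L = 237 mm, e = 5 mm
θ=11°: crank pin P = (r cos θ, r sin θ) = (18.650916, 3.625371)
θ=11°: h = r sin θ − e = 3.625371 − 5 = -1.374629
θ=11°: x = r cos θ + √(L² − h²) = 18.650916 + 236.996013 = 255.646930
θ=63°: crank pin P = (r cos θ, r sin θ) = (8.625819, 16.929124)
θ=63°: h = r sin θ − e = 16.929124 − 5 = 11.929124
θ=63°: x = r cos θ + √(L² − h²) = 8.625819 + 236.699590 = 245.325410
θ=229°: crank pin P = (r cos θ, r sin θ) = (-12.465122, -14.339482)
θ=229°: h = r sin θ − e = -14.339482 − 5 = -19.339482
θ=229°: x = r cos θ + √(L² − h²) = -12.465122 + 236.209620 = 223.744498

θ=11°: 255.6469
θ=63°: 245.3254
θ=229°: 223.7445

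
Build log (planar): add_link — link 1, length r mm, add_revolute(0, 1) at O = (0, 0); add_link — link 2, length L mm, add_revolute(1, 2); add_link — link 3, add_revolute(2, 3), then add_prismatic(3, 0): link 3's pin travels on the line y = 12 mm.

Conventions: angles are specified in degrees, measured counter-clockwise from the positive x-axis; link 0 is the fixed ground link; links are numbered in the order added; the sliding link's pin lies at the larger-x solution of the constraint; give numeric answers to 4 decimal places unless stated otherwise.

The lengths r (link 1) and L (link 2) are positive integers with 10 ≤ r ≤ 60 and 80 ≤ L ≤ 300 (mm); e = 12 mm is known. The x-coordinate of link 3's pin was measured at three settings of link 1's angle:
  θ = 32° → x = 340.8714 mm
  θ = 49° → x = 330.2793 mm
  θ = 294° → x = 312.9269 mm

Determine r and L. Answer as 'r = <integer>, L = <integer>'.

constraint per measurement: (x − r cos θ)² + (r sin θ − e)² = L²
subtracting the θ₁ and θ₂ equations cancels the r² and L² terms:
r = (x₁² − x₂²) / (2[(x₁cos θ₁ + e sin θ₁) − (x₂cos θ₂ + e sin θ₂)]) = 50.9999 → r = 51
L² = (x₁ − r cos θ₁)² + (r sin θ₁ − e)² = 88804.0053 → L = 298.0000 → L = 298
check at θ₃=294°: x = 312.9269 (printed 312.9269) ✓

r = 51, L = 298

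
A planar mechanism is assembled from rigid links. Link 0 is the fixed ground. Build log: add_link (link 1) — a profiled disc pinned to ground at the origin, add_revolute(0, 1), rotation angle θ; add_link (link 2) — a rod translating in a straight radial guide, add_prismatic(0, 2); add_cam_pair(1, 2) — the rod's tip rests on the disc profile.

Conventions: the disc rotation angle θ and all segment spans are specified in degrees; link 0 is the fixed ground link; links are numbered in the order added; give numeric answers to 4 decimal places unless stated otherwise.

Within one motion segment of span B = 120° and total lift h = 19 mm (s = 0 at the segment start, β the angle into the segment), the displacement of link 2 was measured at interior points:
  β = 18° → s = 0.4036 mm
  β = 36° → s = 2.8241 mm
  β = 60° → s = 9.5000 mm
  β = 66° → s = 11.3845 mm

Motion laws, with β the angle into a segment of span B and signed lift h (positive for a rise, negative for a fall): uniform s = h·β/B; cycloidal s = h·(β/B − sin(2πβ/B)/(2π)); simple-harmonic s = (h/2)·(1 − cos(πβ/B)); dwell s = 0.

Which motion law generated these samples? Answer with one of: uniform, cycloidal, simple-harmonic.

candidates at β/B = r: uniform s = h·r (linear in β); cycloidal s = h·(r − sin(2πr)/(2π)); simple-harmonic s = (h/2)(1 − cos(πr))
β=18°: printed 0.4036 | uniform 2.8500, cycloidal 0.4036, simple-harmonic 1.0354
β=36°: printed 2.8241 | uniform 5.7000, cycloidal 2.8241, simple-harmonic 3.9160
β=60°: printed 9.5000 | uniform 9.5000, cycloidal 9.5000, simple-harmonic 9.5000
β=66°: printed 11.3845 | uniform 10.4500, cycloidal 11.3845, simple-harmonic 10.9861
only one law matches every sample → cycloidal

cycloidal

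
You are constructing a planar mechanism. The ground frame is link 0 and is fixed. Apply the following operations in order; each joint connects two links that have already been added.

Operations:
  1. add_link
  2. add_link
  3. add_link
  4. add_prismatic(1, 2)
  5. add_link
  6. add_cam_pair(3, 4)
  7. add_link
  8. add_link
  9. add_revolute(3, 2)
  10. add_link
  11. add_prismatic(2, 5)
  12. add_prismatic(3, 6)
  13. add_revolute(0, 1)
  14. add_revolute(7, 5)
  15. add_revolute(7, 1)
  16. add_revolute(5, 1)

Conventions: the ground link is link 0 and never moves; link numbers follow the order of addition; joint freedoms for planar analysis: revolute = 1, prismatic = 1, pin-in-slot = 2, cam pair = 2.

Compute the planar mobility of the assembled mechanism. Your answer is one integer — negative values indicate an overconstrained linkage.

(L,J1,J2)=(1,0,0); link0 fixed
link1: (2,0,0)
link2: (3,0,0)
link3: (4,0,0)
P 1-2 [J1]: (4,1,0)
link4: (5,1,0)
C 3-4 [J2]: (5,1,1)
link5: (6,1,1)
link6: (7,1,1)
R 3-2 [J1]: (7,2,1)
link7: (8,2,1)
P 2-5 [J1]: (8,3,1)
P 3-6 [J1]: (8,4,1)
R 0-1 [J1]: (8,5,1)
R 7-5 [J1]: (8,6,1)
R 7-1 [J1]: (8,7,1)
R 5-1 [J1]: (8,8,1)
Grübler: 3·7 − 2·8 − 1 = 4

M = 4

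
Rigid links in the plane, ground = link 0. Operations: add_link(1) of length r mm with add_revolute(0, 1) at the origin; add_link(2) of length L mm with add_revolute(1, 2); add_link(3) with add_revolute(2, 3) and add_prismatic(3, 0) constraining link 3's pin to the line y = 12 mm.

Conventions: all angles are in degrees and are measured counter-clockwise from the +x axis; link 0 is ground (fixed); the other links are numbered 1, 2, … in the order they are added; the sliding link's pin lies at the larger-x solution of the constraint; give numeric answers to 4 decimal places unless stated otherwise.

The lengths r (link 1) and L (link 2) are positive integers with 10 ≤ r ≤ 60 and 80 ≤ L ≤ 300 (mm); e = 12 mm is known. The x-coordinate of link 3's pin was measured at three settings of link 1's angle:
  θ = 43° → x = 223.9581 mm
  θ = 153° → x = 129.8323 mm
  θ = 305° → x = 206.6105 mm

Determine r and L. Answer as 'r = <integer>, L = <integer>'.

constraint per measurement: (x − r cos θ)² + (r sin θ − e)² = L²
subtracting the θ₁ and θ₂ equations cancels the r² and L² terms:
r = (x₁² − x₂²) / (2[(x₁cos θ₁ + e sin θ₁) − (x₂cos θ₂ + e sin θ₂)]) = 59.0000 → r = 59
L² = (x₁ − r cos θ₁)² + (r sin θ₁ − e)² = 33488.9958 → L = 183.0000 → L = 183
check at θ₃=305°: x = 206.6105 (printed 206.6105) ✓

r = 59, L = 183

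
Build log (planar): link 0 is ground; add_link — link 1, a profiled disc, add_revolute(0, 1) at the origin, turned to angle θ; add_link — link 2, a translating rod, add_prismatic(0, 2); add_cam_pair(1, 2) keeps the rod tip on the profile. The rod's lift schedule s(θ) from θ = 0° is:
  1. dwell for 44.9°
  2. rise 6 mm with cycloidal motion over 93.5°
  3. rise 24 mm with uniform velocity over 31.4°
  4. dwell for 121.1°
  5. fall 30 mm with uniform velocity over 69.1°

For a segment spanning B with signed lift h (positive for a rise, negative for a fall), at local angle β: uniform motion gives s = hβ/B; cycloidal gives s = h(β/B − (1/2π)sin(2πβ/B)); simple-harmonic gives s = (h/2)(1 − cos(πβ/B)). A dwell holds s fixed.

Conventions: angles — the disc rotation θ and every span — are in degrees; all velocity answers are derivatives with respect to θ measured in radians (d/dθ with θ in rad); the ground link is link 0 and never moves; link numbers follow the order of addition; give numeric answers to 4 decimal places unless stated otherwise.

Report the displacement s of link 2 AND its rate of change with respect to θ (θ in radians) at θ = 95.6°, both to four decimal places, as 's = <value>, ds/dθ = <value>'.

seg 1 [0°–44.9°] dwell: s stays 0.0000
seg 2 [44.9°–138.4°] cycloidal, h=6: θ=95.6° here. β=50.7, B=93.5. 6·(0.5422 − sin(2π·0.5422)/(2π)) = 3.5040 → s = 3.5040
velocity in seg [44.9°–138.4°] (cycloidal), θ in radians: β = 50.7° = 0.8849 rad, B = 93.5° = 1.6319 rad; ds/dθ = (h/B)(1 − cos(2πβ/B)) = (6/1.6319)(1 − cos(2π·0.5422)) = 7.224700 mm/rad

s = 3.5040, ds/dθ = 7.2247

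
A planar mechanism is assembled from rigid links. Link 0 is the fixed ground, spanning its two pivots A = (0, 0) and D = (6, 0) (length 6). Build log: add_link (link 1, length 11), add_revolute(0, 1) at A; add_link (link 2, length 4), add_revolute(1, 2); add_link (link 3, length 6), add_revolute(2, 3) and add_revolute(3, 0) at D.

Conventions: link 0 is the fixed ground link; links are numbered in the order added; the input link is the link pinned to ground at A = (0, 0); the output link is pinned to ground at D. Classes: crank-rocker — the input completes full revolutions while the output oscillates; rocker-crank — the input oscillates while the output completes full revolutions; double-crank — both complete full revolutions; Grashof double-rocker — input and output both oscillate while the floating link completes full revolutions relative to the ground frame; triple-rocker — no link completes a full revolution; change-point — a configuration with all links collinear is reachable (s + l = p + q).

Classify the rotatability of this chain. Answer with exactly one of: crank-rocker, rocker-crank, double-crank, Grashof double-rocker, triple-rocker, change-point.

lengths: ground=6, input=11, coupler=4, output=6
sorted: s=4 (shortest), l=11 (longest), p+q=12
s + l = 15 vs p + q = 12
s + l > p + q → non-Grashof → no link fully rotates → triple-rocker

triple-rocker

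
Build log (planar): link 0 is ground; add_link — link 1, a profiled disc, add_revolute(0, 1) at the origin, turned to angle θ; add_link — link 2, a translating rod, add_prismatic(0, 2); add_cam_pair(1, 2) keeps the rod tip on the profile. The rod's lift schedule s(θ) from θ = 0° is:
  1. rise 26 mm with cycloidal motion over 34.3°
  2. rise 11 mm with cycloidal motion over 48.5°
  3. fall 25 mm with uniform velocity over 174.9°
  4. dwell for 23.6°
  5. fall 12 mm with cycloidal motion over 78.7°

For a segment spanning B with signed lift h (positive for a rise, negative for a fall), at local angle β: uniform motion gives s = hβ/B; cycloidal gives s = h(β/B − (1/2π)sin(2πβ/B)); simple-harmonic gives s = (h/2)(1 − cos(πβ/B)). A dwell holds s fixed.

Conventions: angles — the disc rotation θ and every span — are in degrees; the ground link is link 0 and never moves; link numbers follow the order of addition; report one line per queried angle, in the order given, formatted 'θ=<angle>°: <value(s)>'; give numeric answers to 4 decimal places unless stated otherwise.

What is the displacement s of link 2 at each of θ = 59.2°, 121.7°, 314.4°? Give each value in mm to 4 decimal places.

seg 1 [0°–34.3°] cycloidal, h=26: full span → s += 26 → s = 26.0000
seg 2 [34.3°–82.8°] cycloidal, h=11: θ=59.2° here. β=24.9, B=48.5. 11·(0.5134 − sin(2π·0.5134)/(2π)) = 5.7947 → s = 31.7947
seg 2 [34.3°–82.8°] cycloidal, h=11: full span → s += 11 → s = 37.0000
seg 3 [82.8°–257.7°] uniform, h=-25: θ=121.7° here. β=38.9, B=174.9. -25·38.9/174.9 = -5.5603 → s = 31.4397
seg 3 [82.8°–257.7°] uniform, h=-25: full span → s += -25 → s = 12.0000
seg 4 [257.7°–281.3°] dwell: s stays 12.0000
seg 5 [281.3°–360°] cycloidal, h=-12: θ=314.4° here. β=33.1, B=78.7. -12·(0.4206 − sin(2π·0.4206)/(2π)) = -4.1331 → s = 7.8669

θ=59.2°: 31.7947
θ=121.7°: 31.4397
θ=314.4°: 7.8669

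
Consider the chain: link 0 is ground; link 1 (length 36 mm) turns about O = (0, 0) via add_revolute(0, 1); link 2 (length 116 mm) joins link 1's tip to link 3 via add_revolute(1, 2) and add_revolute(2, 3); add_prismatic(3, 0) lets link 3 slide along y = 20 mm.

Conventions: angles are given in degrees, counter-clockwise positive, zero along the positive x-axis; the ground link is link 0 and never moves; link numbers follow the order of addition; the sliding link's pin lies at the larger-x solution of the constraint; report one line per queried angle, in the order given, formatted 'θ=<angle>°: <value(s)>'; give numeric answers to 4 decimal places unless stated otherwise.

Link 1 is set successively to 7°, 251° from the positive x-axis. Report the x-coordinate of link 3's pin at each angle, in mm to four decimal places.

geometry: r = 36 mm, L = 116 mm, e = 20 mm
θ=7°: crank pin P = (r cos θ, r sin θ) = (35.731661, 4.387296)
θ=7°: h = r sin θ − e = 4.387296 − 20 = -15.612704
θ=7°: x = r cos θ + √(L² − h²) = 35.731661 + 114.944524 = 150.676185
θ=251°: crank pin P = (r cos θ, r sin θ) = (-11.720454, -34.038669)
θ=251°: h = r sin θ − e = -34.038669 − 20 = -54.038669
θ=251°: x = r cos θ + √(L² − h²) = -11.720454 + 102.644154 = 90.923700

θ=7°: 150.6762
θ=251°: 90.9237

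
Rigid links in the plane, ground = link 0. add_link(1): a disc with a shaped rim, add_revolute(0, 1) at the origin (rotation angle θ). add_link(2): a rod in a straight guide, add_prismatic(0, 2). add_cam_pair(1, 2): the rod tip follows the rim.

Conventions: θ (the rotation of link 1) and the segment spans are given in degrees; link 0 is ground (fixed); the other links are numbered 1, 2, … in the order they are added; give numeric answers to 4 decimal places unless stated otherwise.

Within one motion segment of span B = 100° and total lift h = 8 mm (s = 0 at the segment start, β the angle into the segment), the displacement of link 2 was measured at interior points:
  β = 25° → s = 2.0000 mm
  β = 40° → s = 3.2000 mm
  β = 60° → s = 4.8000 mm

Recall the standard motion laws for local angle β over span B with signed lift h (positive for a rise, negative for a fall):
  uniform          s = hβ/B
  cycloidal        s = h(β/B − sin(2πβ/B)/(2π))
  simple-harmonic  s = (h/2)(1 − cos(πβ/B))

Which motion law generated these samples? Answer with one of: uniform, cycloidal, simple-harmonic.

candidates at β/B = r: uniform s = h·r (linear in β); cycloidal s = h·(r − sin(2πr)/(2π)); simple-harmonic s = (h/2)(1 − cos(πr))
β=25°: printed 2.0000 | uniform 2.0000, cycloidal 0.7268, simple-harmonic 1.1716
β=40°: printed 3.2000 | uniform 3.2000, cycloidal 2.4516, simple-harmonic 2.7639
β=60°: printed 4.8000 | uniform 4.8000, cycloidal 5.5484, simple-harmonic 5.2361
only one law matches every sample → uniform

uniform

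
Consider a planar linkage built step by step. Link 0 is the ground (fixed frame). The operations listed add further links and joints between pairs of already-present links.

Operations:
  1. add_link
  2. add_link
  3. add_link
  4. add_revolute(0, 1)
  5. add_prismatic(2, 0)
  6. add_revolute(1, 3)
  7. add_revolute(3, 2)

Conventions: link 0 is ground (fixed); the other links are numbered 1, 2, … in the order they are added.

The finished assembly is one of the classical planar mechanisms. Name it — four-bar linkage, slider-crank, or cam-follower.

links: 4 (incl. ground); joints: 3 revolute, 1 prismatic, 0 higher (cam) pair, forming one closed loop
4 links, 3 revolutes + 1 prismatic in one loop → slider-crank

slider-crank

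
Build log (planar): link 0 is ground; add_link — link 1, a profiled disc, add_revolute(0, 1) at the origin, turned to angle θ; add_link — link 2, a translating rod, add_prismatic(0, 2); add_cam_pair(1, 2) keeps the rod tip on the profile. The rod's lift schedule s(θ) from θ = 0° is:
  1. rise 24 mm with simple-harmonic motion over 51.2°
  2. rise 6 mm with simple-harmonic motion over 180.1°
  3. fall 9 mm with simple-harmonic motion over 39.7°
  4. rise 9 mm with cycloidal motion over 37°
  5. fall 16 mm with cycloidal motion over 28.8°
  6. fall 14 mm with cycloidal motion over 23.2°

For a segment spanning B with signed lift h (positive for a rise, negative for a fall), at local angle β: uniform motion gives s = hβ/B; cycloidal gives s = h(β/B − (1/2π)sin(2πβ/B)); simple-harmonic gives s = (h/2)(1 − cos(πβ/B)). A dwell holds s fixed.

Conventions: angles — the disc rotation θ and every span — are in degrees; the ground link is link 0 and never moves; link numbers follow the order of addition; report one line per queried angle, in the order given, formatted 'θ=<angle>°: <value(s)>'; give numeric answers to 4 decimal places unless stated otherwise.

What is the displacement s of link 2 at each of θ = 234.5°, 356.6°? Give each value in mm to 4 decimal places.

seg 1 [0°–51.2°] simple-harmonic, h=24: full span → s += 24 → s = 24.0000
seg 2 [51.2°–231.3°] simple-harmonic, h=6: full span → s += 6 → s = 30.0000
seg 3 [231.3°–271°] simple-harmonic, h=-9: θ=234.5° here. β=3.2, B=39.7. -9/2·(1 − cos(π·0.0806)) = -0.1435 → s = 29.8565
seg 3 [231.3°–271°] simple-harmonic, h=-9: full span → s += -9 → s = 21.0000
seg 4 [271°–308°] cycloidal, h=9: full span → s += 9 → s = 30.0000
seg 5 [308°–336.8°] cycloidal, h=-16: full span → s += -16 → s = 14.0000
seg 6 [336.8°–360°] cycloidal, h=-14: θ=356.6° here. β=19.8, B=23.2. -14·(0.8534 − sin(2π·0.8534)/(2π)) = -13.7221 → s = 0.2779

θ=234.5°: 29.8565
θ=356.6°: 0.2779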